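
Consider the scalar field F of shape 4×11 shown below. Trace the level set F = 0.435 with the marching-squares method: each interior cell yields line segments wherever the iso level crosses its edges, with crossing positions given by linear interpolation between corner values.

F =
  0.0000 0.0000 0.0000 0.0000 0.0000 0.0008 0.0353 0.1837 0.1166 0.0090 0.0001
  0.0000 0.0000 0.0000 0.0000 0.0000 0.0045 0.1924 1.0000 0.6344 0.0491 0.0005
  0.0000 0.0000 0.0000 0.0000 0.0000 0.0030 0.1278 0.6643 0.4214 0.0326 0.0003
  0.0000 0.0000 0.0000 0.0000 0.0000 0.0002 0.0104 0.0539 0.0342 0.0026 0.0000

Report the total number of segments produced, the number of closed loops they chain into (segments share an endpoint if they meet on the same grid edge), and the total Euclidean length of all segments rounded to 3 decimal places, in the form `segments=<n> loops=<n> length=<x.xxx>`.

cell (0,6): code 0100 → (0.308,7.000)–(1.000,6.300)
cell (0,7): code 1100 → (0.615,8.000)–(0.308,7.000)
cell (0,8): code 1000 → (1.000,8.341)–(0.615,8.000)
cell (1,6): code 0110 → (1.000,6.300)–(2.000,6.573)
cell (1,7): code 1011 → (2.000,7.944)–(1.936,8.000)
cell (1,8): code 0001 → (1.936,8.000)–(1.000,8.341)
cell (2,6): code 0010 → (2.000,6.573)–(2.376,7.000)
cell (2,7): code 0001 → (2.376,7.000)–(2.000,7.944)
total: 8 segments, chained into 1 closed loop(s), length Σ = 6.246919

segments=8 loops=1 length=6.247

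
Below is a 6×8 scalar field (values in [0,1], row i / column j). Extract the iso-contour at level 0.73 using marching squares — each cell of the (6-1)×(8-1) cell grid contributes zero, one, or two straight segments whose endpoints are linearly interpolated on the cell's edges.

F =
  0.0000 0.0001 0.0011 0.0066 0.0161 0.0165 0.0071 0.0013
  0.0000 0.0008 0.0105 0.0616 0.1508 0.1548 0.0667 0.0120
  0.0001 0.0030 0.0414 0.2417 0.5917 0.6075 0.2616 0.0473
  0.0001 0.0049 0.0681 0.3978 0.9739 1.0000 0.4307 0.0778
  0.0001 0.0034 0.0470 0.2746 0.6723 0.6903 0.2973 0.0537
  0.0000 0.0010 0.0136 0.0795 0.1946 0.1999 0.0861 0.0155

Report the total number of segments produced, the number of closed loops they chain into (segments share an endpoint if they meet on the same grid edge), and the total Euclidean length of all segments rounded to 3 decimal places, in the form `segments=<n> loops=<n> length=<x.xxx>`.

cell (2,3): code 0100 → (2.362,4.000)–(3.000,3.577)
cell (2,4): code 1100 → (2.312,5.000)–(2.362,4.000)
cell (2,5): code 1000 → (3.000,5.474)–(2.312,5.000)
cell (3,3): code 0010 → (3.000,3.577)–(3.809,4.000)
cell (3,4): code 0011 → (3.809,4.000)–(3.872,5.000)
cell (3,5): code 0001 → (3.872,5.000)–(3.000,5.474)
total: 6 segments, chained into 1 closed loop(s), length Σ = 5.509851

segments=6 loops=1 length=5.510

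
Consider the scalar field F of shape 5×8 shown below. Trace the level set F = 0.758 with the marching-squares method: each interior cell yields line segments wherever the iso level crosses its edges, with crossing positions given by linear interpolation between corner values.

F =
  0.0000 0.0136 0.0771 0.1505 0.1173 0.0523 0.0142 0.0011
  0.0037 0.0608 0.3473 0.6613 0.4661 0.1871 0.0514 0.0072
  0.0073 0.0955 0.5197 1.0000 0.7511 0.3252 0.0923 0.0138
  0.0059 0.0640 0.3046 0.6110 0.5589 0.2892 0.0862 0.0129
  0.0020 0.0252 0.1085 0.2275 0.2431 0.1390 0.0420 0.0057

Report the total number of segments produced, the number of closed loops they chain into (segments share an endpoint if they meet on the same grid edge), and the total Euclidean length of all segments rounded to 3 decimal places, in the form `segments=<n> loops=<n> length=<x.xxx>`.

cell (1,2): code 0100 → (1.286,3.000)–(2.000,2.496)
cell (1,3): code 1000 → (2.000,3.972)–(1.286,3.000)
cell (2,2): code 0010 → (2.000,2.496)–(2.622,3.000)
cell (2,3): code 0001 → (2.622,3.000)–(2.000,3.972)
total: 4 segments, chained into 1 closed loop(s), length Σ = 4.035686

segments=4 loops=1 length=4.036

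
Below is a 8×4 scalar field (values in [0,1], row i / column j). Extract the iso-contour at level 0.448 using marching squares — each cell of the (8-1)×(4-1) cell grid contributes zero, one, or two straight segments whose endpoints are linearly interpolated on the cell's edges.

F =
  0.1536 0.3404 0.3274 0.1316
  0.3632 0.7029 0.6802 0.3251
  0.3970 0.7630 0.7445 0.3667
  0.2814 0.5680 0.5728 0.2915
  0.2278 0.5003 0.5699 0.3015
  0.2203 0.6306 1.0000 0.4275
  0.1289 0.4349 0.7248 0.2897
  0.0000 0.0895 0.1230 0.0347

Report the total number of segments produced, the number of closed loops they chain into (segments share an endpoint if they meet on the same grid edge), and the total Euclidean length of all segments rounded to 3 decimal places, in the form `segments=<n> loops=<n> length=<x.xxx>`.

segments=16 loops=1 length=15.313

cell (0,0): code 0100 → (0.297,1.000)–(1.000,0.250)
cell (0,1): code 1100 → (0.342,2.000)–(0.297,1.000)
cell (0,2): code 1000 → (1.000,2.654)–(0.342,2.000)
cell (1,0): code 0110 → (1.000,0.250)–(2.000,0.139)
cell (1,2): code 1001 → (2.000,2.785)–(1.000,2.654)
cell (2,0): code 0110 → (2.000,0.139)–(3.000,0.581)
cell (2,2): code 1001 → (3.000,2.444)–(2.000,2.785)
cell (3,0): code 0110 → (3.000,0.581)–(4.000,0.808)
cell (3,2): code 1001 → (4.000,2.454)–(3.000,2.444)
cell (4,0): code 0110 → (4.000,0.808)–(5.000,0.555)
cell (4,2): code 1001 → (5.000,2.964)–(4.000,2.454)
cell (5,0): code 0010 → (5.000,0.555)–(5.933,1.000)
cell (5,1): code 0111 → (5.933,1.000)–(6.000,1.045)
cell (5,2): code 1001 → (6.000,2.636)–(5.000,2.964)
cell (6,1): code 0010 → (6.000,1.045)–(6.460,2.000)
cell (6,2): code 0001 → (6.460,2.000)–(6.000,2.636)
total: 16 segments, chained into 1 closed loop(s), length Σ = 15.312968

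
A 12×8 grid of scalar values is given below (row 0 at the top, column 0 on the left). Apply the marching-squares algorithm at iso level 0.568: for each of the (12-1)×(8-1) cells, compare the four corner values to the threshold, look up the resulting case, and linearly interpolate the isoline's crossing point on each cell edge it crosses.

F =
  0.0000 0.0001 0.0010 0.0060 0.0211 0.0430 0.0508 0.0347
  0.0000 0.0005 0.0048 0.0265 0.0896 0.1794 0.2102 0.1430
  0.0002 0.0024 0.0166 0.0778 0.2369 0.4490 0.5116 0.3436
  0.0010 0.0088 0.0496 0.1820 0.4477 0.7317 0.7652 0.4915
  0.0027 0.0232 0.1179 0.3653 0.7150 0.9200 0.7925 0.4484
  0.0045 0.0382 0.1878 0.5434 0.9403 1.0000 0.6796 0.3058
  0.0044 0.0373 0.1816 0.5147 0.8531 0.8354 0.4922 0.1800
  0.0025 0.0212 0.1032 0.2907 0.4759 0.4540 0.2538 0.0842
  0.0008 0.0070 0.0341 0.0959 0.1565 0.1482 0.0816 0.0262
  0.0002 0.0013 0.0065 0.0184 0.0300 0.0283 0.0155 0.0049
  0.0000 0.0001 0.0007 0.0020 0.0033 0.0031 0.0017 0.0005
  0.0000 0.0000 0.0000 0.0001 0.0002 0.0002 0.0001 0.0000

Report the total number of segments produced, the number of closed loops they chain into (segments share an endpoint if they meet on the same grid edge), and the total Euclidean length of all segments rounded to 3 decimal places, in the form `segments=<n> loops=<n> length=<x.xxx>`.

segments=14 loops=1 length=12.709

cell (2,4): code 0100 → (2.421,5.000)–(3.000,4.424)
cell (2,5): code 1100 → (2.222,6.000)–(2.421,5.000)
cell (2,6): code 1000 → (3.000,6.720)–(2.222,6.000)
cell (3,3): code 0100 → (3.450,4.000)–(4.000,3.580)
cell (3,4): code 1110 → (3.000,4.424)–(3.450,4.000)
cell (3,6): code 1001 → (4.000,6.652)–(3.000,6.720)
cell (4,3): code 0110 → (4.000,3.580)–(5.000,3.062)
cell (4,6): code 1001 → (5.000,6.299)–(4.000,6.652)
cell (5,3): code 0110 → (5.000,3.062)–(6.000,3.158)
cell (5,5): code 1011 → (6.000,5.779)–(5.596,6.000)
cell (5,6): code 0001 → (5.596,6.000)–(5.000,6.299)
cell (6,3): code 0010 → (6.000,3.158)–(6.756,4.000)
cell (6,4): code 0011 → (6.756,4.000)–(6.701,5.000)
cell (6,5): code 0001 → (6.701,5.000)–(6.000,5.779)
total: 14 segments, chained into 1 closed loop(s), length Σ = 12.709070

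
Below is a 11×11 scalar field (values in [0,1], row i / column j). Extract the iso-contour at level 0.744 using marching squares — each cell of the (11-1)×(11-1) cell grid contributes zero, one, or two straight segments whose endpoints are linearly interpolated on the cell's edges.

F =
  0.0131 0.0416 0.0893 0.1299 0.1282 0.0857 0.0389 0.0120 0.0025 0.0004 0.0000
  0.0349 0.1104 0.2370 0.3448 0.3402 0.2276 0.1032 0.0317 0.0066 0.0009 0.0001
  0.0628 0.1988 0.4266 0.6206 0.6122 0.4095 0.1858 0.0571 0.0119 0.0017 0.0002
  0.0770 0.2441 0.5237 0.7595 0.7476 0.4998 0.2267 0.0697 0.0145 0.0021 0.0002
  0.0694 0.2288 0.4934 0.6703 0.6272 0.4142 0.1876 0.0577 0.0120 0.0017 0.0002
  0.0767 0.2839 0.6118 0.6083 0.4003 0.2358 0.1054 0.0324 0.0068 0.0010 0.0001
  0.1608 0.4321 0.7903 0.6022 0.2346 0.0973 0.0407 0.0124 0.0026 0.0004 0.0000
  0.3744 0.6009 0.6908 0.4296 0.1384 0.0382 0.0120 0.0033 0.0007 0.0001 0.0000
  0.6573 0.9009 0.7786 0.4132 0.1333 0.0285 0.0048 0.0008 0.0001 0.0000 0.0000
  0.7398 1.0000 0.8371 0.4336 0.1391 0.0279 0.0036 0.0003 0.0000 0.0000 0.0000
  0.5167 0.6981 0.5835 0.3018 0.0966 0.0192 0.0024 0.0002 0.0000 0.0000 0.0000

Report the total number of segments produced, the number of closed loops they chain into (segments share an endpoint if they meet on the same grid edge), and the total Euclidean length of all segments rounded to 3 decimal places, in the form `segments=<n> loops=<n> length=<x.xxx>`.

segments=18 loops=3 length=11.200

cell (2,2): code 0100 → (2.888,3.000)–(3.000,2.934)
cell (2,3): code 1100 → (2.973,4.000)–(2.888,3.000)
cell (2,4): code 1000 → (3.000,4.015)–(2.973,4.000)
cell (3,2): code 0010 → (3.000,2.934)–(3.174,3.000)
cell (3,3): code 0011 → (3.174,3.000)–(3.030,4.000)
cell (3,4): code 0001 → (3.030,4.000)–(3.000,4.015)
cell (5,1): code 0100 → (5.741,2.000)–(6.000,1.871)
cell (5,2): code 1000 → (6.000,2.246)–(5.741,2.000)
cell (6,1): code 0010 → (6.000,1.871)–(6.465,2.000)
cell (6,2): code 0001 → (6.465,2.000)–(6.000,2.246)
cell (7,0): code 0100 → (7.477,1.000)–(8.000,0.356)
cell (7,1): code 1100 → (7.606,2.000)–(7.477,1.000)
cell (7,2): code 1000 → (8.000,2.095)–(7.606,2.000)
cell (8,0): code 0110 → (8.000,0.356)–(9.000,0.016)
cell (8,2): code 1001 → (9.000,2.231)–(8.000,2.095)
cell (9,0): code 0010 → (9.000,0.016)–(9.848,1.000)
cell (9,1): code 0011 → (9.848,1.000)–(9.367,2.000)
cell (9,2): code 0001 → (9.367,2.000)–(9.000,2.231)
total: 18 segments, chained into 3 closed loop(s), length Σ = 11.200164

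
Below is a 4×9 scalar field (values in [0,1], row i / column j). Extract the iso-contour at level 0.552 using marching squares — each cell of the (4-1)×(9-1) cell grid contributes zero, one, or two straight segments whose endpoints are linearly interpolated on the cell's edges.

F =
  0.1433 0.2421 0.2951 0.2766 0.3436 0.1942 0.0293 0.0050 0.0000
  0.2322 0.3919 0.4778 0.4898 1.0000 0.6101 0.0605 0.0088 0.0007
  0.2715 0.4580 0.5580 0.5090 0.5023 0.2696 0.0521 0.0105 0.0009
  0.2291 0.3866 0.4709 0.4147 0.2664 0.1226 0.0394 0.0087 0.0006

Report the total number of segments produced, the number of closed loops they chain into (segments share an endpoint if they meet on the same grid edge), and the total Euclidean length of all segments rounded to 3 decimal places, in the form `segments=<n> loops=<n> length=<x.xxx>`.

segments=10 loops=2 length=5.592

cell (0,3): code 0100 → (0.317,4.000)–(1.000,3.122)
cell (0,4): code 1100 → (0.860,5.000)–(0.317,4.000)
cell (0,5): code 1000 → (1.000,5.106)–(0.860,5.000)
cell (1,1): code 0100 → (1.925,2.000)–(2.000,1.940)
cell (1,2): code 1000 → (2.000,2.122)–(1.925,2.000)
cell (1,3): code 0010 → (1.000,3.122)–(1.900,4.000)
cell (1,4): code 0011 → (1.900,4.000)–(1.171,5.000)
cell (1,5): code 0001 → (1.171,5.000)–(1.000,5.106)
cell (2,1): code 0010 → (2.000,1.940)–(2.069,2.000)
cell (2,2): code 0001 → (2.069,2.000)–(2.000,2.122)
total: 10 segments, chained into 2 closed loop(s), length Σ = 5.592430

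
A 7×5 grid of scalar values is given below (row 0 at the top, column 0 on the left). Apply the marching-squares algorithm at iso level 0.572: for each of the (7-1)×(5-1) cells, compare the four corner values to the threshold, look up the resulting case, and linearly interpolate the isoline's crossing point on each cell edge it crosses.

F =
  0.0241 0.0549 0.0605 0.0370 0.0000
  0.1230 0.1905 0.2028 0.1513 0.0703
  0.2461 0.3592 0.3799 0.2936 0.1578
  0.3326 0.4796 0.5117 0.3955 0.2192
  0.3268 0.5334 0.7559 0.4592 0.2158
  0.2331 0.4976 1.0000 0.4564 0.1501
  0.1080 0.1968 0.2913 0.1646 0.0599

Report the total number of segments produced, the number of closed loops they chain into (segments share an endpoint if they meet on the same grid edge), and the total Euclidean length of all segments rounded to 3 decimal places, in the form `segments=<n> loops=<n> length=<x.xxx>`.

cell (3,1): code 0100 → (3.247,2.000)–(4.000,1.173)
cell (3,2): code 1000 → (4.000,2.620)–(3.247,2.000)
cell (4,1): code 0110 → (4.000,1.173)–(5.000,1.148)
cell (4,2): code 1001 → (5.000,2.787)–(4.000,2.620)
cell (5,1): code 0010 → (5.000,1.148)–(5.604,2.000)
cell (5,2): code 0001 → (5.604,2.000)–(5.000,2.787)
total: 6 segments, chained into 1 closed loop(s), length Σ = 6.144288

segments=6 loops=1 length=6.144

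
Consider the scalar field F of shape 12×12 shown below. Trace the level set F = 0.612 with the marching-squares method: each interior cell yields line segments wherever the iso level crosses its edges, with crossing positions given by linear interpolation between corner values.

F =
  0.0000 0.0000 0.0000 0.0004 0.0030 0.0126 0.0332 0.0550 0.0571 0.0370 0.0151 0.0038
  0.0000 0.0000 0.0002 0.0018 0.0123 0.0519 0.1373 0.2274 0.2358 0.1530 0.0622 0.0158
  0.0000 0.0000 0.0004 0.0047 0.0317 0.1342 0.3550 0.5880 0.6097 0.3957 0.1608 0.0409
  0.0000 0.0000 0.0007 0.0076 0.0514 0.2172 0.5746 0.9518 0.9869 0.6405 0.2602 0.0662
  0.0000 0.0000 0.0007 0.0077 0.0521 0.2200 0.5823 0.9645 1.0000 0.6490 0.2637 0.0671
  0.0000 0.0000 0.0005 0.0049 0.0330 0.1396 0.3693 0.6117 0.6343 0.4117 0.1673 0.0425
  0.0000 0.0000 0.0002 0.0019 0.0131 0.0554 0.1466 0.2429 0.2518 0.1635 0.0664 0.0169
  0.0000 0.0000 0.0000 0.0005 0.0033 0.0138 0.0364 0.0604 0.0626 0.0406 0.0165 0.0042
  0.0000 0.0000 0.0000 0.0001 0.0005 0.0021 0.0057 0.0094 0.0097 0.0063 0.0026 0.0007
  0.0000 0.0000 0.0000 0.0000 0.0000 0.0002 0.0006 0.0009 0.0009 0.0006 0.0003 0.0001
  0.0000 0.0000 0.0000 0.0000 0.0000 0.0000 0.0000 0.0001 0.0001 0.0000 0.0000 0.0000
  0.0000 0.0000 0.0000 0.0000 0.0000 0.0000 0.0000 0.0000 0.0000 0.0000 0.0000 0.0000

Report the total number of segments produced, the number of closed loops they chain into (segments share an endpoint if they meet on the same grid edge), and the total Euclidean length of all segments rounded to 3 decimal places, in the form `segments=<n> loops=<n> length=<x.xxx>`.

segments=12 loops=1 length=9.663

cell (2,6): code 0100 → (2.066,7.000)–(3.000,6.099)
cell (2,7): code 1100 → (2.006,8.000)–(2.066,7.000)
cell (2,8): code 1100 → (2.884,9.000)–(2.006,8.000)
cell (2,9): code 1000 → (3.000,9.075)–(2.884,9.000)
cell (3,6): code 0110 → (3.000,6.099)–(4.000,6.078)
cell (3,9): code 1001 → (4.000,9.096)–(3.000,9.075)
cell (4,6): code 0010 → (4.000,6.078)–(4.999,7.000)
cell (4,7): code 0111 → (4.999,7.000)–(5.000,7.013)
cell (4,8): code 1011 → (5.000,8.100)–(4.156,9.000)
cell (4,9): code 0001 → (4.156,9.000)–(4.000,9.096)
cell (5,7): code 0010 → (5.000,7.013)–(5.058,8.000)
cell (5,8): code 0001 → (5.058,8.000)–(5.000,8.100)
total: 12 segments, chained into 1 closed loop(s), length Σ = 9.663050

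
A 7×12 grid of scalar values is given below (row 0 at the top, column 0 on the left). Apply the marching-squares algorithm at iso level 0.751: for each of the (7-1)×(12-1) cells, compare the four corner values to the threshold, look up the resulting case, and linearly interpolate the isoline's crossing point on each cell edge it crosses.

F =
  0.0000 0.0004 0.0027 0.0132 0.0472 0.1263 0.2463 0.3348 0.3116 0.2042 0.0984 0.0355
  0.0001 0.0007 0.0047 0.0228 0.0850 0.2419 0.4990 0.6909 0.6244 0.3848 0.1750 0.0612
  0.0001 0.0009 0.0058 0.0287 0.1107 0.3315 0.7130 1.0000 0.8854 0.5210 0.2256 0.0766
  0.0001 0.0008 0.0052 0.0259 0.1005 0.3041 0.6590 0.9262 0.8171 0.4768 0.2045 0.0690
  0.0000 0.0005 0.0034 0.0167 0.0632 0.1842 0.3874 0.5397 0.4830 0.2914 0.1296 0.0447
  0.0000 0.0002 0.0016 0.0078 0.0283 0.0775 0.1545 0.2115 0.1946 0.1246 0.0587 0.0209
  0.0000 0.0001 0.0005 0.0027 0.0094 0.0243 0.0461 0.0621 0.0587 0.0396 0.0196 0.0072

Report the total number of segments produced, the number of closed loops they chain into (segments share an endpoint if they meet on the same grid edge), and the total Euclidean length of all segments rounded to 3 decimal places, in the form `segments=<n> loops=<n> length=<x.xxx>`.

cell (1,6): code 0100 → (1.194,7.000)–(2.000,6.132)
cell (1,7): code 1100 → (1.485,8.000)–(1.194,7.000)
cell (1,8): code 1000 → (2.000,8.369)–(1.485,8.000)
cell (2,6): code 0110 → (2.000,6.132)–(3.000,6.344)
cell (2,8): code 1001 → (3.000,8.194)–(2.000,8.369)
cell (3,6): code 0010 → (3.000,6.344)–(3.453,7.000)
cell (3,7): code 0011 → (3.453,7.000)–(3.198,8.000)
cell (3,8): code 0001 → (3.198,8.000)–(3.000,8.194)
total: 8 segments, chained into 1 closed loop(s), length Σ = 7.002519

segments=8 loops=1 length=7.003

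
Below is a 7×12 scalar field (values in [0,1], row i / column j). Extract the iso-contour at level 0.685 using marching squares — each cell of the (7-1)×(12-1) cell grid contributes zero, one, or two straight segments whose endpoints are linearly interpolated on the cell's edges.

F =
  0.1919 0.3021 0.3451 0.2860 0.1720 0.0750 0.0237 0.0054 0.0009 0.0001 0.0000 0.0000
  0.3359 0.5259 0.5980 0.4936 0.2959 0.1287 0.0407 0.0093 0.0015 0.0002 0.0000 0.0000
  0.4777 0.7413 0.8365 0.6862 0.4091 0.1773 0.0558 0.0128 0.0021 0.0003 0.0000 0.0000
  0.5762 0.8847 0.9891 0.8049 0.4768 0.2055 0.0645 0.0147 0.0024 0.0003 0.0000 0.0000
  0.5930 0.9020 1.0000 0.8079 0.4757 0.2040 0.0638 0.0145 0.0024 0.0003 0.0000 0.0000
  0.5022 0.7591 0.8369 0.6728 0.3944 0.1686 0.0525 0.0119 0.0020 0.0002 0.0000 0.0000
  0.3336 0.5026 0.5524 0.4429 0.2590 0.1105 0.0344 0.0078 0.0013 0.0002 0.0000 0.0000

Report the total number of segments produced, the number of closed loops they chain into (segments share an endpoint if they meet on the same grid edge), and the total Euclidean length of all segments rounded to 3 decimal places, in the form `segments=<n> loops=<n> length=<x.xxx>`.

segments=14 loops=1 length=11.437

cell (1,0): code 0100 → (1.739,1.000)–(2.000,0.786)
cell (1,1): code 1100 → (1.365,2.000)–(1.739,1.000)
cell (1,2): code 1100 → (1.994,3.000)–(1.365,2.000)
cell (1,3): code 1000 → (2.000,3.004)–(1.994,3.000)
cell (2,0): code 0110 → (2.000,0.786)–(3.000,0.353)
cell (2,3): code 1001 → (3.000,3.365)–(2.000,3.004)
cell (3,0): code 0110 → (3.000,0.353)–(4.000,0.298)
cell (3,3): code 1001 → (4.000,3.370)–(3.000,3.365)
cell (4,0): code 0110 → (4.000,0.298)–(5.000,0.712)
cell (4,2): code 1011 → (5.000,2.926)–(4.910,3.000)
cell (4,3): code 0001 → (4.910,3.000)–(4.000,3.370)
cell (5,0): code 0010 → (5.000,0.712)–(5.289,1.000)
cell (5,1): code 0011 → (5.289,1.000)–(5.534,2.000)
cell (5,2): code 0001 → (5.534,2.000)–(5.000,2.926)
total: 14 segments, chained into 1 closed loop(s), length Σ = 11.436503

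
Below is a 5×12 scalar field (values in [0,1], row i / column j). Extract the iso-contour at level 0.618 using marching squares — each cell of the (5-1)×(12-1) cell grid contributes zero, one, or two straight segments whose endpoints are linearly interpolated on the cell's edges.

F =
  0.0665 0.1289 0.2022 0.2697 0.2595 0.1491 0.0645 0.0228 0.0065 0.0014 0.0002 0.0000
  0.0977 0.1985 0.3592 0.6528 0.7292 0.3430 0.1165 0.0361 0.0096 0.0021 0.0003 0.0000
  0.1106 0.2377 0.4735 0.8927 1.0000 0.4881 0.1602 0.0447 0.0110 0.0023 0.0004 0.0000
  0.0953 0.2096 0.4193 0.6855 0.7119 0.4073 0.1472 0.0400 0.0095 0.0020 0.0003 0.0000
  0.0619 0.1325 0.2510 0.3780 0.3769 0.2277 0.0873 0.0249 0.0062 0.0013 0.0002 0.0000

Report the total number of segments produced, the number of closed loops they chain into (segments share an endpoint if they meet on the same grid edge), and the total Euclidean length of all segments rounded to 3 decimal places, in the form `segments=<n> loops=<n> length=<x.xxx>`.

segments=10 loops=1 length=7.691

cell (0,2): code 0100 → (0.909,3.000)–(1.000,2.881)
cell (0,3): code 1100 → (0.763,4.000)–(0.909,3.000)
cell (0,4): code 1000 → (1.000,4.288)–(0.763,4.000)
cell (1,2): code 0110 → (1.000,2.881)–(2.000,2.345)
cell (1,4): code 1001 → (2.000,4.746)–(1.000,4.288)
cell (2,2): code 0110 → (2.000,2.345)–(3.000,2.746)
cell (2,4): code 1001 → (3.000,4.308)–(2.000,4.746)
cell (3,2): code 0010 → (3.000,2.746)–(3.220,3.000)
cell (3,3): code 0011 → (3.220,3.000)–(3.280,4.000)
cell (3,4): code 0001 → (3.280,4.000)–(3.000,4.308)
total: 10 segments, chained into 1 closed loop(s), length Σ = 7.690923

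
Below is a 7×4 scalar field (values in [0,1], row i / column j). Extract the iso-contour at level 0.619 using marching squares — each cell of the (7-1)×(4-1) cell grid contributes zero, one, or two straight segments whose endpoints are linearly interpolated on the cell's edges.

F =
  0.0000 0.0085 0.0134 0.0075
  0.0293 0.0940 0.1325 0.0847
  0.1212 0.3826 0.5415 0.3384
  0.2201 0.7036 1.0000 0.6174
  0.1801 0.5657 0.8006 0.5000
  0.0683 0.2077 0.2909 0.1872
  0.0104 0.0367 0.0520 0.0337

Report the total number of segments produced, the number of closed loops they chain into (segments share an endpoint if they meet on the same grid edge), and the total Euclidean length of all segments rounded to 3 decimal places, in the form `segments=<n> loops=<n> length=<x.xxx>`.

cell (2,0): code 0100 → (2.736,1.000)–(3.000,0.825)
cell (2,1): code 1100 → (2.169,2.000)–(2.736,1.000)
cell (2,2): code 1000 → (3.000,2.996)–(2.169,2.000)
cell (3,0): code 0010 → (3.000,0.825)–(3.613,1.000)
cell (3,1): code 0111 → (3.613,1.000)–(4.000,1.227)
cell (3,2): code 1001 → (4.000,2.604)–(3.000,2.996)
cell (4,1): code 0010 → (4.000,1.227)–(4.356,2.000)
cell (4,2): code 0001 → (4.356,2.000)–(4.000,2.604)
total: 8 segments, chained into 1 closed loop(s), length Σ = 6.475825

segments=8 loops=1 length=6.476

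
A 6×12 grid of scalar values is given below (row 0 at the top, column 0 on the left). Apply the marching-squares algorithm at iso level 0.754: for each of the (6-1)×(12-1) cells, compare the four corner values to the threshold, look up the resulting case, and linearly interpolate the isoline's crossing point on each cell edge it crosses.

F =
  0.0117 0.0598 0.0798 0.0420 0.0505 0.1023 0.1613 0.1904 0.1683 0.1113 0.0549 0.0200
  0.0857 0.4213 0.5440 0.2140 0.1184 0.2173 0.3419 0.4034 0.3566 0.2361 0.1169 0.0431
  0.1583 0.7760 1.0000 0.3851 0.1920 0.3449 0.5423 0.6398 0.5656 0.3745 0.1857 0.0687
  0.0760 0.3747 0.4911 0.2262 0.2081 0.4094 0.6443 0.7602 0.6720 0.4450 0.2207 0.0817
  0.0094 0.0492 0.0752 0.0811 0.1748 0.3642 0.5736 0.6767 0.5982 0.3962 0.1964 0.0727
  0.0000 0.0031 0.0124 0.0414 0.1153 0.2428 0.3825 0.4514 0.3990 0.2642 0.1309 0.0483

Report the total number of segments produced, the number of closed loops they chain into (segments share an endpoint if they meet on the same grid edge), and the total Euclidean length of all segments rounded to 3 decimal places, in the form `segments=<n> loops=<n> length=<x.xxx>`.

segments=10 loops=2 length=3.987

cell (1,0): code 0100 → (1.938,1.000)–(2.000,0.964)
cell (1,1): code 1100 → (1.461,2.000)–(1.938,1.000)
cell (1,2): code 1000 → (2.000,2.400)–(1.461,2.000)
cell (2,0): code 0010 → (2.000,0.964)–(2.055,1.000)
cell (2,1): code 0011 → (2.055,1.000)–(2.483,2.000)
cell (2,2): code 0001 → (2.483,2.000)–(2.000,2.400)
cell (2,6): code 0100 → (2.949,7.000)–(3.000,6.947)
cell (2,7): code 1000 → (3.000,7.070)–(2.949,7.000)
cell (3,6): code 0010 → (3.000,6.947)–(3.074,7.000)
cell (3,7): code 0001 → (3.074,7.000)–(3.000,7.070)
total: 10 segments, chained into 2 closed loop(s), length Σ = 3.987254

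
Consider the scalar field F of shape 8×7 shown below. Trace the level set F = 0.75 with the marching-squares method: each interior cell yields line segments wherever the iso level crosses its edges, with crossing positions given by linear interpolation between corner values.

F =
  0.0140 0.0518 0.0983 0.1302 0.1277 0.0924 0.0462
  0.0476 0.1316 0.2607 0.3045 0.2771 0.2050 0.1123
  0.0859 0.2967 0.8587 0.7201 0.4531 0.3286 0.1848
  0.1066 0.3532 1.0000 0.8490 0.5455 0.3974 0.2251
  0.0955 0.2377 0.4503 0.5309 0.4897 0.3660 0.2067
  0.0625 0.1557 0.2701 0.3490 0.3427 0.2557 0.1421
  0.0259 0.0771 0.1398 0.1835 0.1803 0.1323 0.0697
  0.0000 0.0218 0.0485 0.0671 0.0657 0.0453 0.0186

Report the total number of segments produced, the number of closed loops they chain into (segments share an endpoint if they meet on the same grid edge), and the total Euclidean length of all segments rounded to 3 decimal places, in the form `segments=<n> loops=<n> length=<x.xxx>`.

segments=8 loops=1 length=5.298

cell (1,1): code 0100 → (1.818,2.000)–(2.000,1.807)
cell (1,2): code 1000 → (2.000,2.784)–(1.818,2.000)
cell (2,1): code 0110 → (2.000,1.807)–(3.000,1.613)
cell (2,2): code 1101 → (2.232,3.000)–(2.000,2.784)
cell (2,3): code 1000 → (3.000,3.326)–(2.232,3.000)
cell (3,1): code 0010 → (3.000,1.613)–(3.455,2.000)
cell (3,2): code 0011 → (3.455,2.000)–(3.311,3.000)
cell (3,3): code 0001 → (3.311,3.000)–(3.000,3.326)
total: 8 segments, chained into 1 closed loop(s), length Σ = 5.298124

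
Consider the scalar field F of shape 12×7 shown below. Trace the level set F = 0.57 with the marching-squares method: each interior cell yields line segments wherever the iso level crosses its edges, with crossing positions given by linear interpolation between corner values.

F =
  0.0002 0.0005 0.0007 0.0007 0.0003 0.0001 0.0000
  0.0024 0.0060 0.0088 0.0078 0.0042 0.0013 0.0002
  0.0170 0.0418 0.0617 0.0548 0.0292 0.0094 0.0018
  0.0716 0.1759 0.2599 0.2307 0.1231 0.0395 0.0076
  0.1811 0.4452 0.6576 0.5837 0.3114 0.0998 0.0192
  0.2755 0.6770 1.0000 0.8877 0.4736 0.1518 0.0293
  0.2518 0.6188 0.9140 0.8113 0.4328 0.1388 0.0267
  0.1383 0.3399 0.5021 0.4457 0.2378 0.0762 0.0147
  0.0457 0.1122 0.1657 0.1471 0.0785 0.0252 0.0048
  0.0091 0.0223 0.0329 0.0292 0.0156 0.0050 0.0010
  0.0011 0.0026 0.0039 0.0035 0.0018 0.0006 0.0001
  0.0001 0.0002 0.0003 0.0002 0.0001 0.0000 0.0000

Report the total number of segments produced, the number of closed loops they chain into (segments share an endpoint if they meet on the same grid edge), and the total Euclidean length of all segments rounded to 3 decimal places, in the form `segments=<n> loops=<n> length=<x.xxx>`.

cell (3,1): code 0100 → (3.780,2.000)–(4.000,1.588)
cell (3,2): code 1100 → (3.961,3.000)–(3.780,2.000)
cell (3,3): code 1000 → (4.000,3.050)–(3.961,3.000)
cell (4,0): code 0100 → (4.538,1.000)–(5.000,0.733)
cell (4,1): code 1110 → (4.000,1.588)–(4.538,1.000)
cell (4,3): code 1001 → (5.000,3.767)–(4.000,3.050)
cell (5,0): code 0110 → (5.000,0.733)–(6.000,0.867)
cell (5,3): code 1001 → (6.000,3.638)–(5.000,3.767)
cell (6,0): code 0010 → (6.000,0.867)–(6.175,1.000)
cell (6,1): code 0011 → (6.175,1.000)–(6.835,2.000)
cell (6,2): code 0011 → (6.835,2.000)–(6.660,3.000)
cell (6,3): code 0001 → (6.660,3.000)–(6.000,3.638)
total: 12 segments, chained into 1 closed loop(s), length Σ = 9.475935

segments=12 loops=1 length=9.476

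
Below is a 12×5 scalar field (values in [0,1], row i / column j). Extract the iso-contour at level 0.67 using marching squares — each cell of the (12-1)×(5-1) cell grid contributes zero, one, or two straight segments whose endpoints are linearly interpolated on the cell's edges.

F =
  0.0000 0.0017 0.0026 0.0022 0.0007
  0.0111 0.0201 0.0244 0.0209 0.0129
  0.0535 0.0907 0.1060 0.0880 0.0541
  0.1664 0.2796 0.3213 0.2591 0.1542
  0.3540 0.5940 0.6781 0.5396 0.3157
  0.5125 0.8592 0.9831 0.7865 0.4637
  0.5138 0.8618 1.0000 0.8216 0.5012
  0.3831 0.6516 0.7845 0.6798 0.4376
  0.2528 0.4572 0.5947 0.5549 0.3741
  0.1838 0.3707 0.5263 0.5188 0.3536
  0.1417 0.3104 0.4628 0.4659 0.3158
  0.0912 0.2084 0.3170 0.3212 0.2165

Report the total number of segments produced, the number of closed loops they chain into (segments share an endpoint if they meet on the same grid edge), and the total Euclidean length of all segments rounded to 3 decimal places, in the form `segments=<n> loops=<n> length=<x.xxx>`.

segments=14 loops=1 length=10.277

cell (3,1): code 0100 → (3.977,2.000)–(4.000,1.904)
cell (3,2): code 1000 → (4.000,2.058)–(3.977,2.000)
cell (4,0): code 0100 → (4.287,1.000)–(5.000,0.454)
cell (4,1): code 1110 → (4.000,1.904)–(4.287,1.000)
cell (4,2): code 1101 → (4.528,3.000)–(4.000,2.058)
cell (4,3): code 1000 → (5.000,3.361)–(4.528,3.000)
cell (5,0): code 0110 → (5.000,0.454)–(6.000,0.449)
cell (5,3): code 1001 → (6.000,3.473)–(5.000,3.361)
cell (6,0): code 0010 → (6.000,0.449)–(6.912,1.000)
cell (6,1): code 0111 → (6.912,1.000)–(7.000,1.138)
cell (6,3): code 1001 → (7.000,3.040)–(6.000,3.473)
cell (7,1): code 0010 → (7.000,1.138)–(7.603,2.000)
cell (7,2): code 0011 → (7.603,2.000)–(7.078,3.000)
cell (7,3): code 0001 → (7.078,3.000)–(7.000,3.040)
total: 14 segments, chained into 1 closed loop(s), length Σ = 10.276602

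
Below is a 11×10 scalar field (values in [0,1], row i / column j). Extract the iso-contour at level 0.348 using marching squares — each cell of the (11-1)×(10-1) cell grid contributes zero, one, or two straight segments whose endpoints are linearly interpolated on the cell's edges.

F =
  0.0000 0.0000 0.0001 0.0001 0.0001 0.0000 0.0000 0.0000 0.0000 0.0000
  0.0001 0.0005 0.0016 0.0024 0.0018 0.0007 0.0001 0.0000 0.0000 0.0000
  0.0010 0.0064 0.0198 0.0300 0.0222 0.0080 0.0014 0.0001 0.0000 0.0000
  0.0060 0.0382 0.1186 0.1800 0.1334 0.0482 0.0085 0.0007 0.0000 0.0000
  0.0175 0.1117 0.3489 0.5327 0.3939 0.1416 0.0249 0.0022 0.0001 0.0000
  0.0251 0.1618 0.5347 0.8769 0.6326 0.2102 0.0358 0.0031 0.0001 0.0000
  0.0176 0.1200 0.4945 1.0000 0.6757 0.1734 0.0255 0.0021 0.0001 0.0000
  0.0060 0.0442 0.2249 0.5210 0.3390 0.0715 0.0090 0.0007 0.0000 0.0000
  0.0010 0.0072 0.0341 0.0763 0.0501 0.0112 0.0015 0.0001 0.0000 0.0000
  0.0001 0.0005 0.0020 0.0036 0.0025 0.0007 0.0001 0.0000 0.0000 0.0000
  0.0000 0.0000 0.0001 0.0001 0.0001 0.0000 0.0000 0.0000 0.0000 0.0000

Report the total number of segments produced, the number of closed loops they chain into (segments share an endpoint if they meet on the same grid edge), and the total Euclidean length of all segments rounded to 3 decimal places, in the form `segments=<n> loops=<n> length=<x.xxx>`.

cell (3,1): code 0100 → (3.996,2.000)–(4.000,1.996)
cell (3,2): code 1100 → (3.476,3.000)–(3.996,2.000)
cell (3,3): code 1100 → (3.824,4.000)–(3.476,3.000)
cell (3,4): code 1000 → (4.000,4.182)–(3.824,4.000)
cell (4,1): code 0110 → (4.000,1.996)–(5.000,1.499)
cell (4,4): code 1001 → (5.000,4.674)–(4.000,4.182)
cell (5,1): code 0110 → (5.000,1.499)–(6.000,1.609)
cell (5,4): code 1001 → (6.000,4.652)–(5.000,4.674)
cell (6,1): code 0010 → (6.000,1.609)–(6.543,2.000)
cell (6,2): code 0111 → (6.543,2.000)–(7.000,2.416)
cell (6,3): code 1011 → (7.000,3.951)–(6.973,4.000)
cell (6,4): code 0001 → (6.973,4.000)–(6.000,4.652)
cell (7,2): code 0010 → (7.000,2.416)–(7.389,3.000)
cell (7,3): code 0001 → (7.389,3.000)–(7.000,3.951)
total: 14 segments, chained into 1 closed loop(s), length Σ = 10.925618

segments=14 loops=1 length=10.926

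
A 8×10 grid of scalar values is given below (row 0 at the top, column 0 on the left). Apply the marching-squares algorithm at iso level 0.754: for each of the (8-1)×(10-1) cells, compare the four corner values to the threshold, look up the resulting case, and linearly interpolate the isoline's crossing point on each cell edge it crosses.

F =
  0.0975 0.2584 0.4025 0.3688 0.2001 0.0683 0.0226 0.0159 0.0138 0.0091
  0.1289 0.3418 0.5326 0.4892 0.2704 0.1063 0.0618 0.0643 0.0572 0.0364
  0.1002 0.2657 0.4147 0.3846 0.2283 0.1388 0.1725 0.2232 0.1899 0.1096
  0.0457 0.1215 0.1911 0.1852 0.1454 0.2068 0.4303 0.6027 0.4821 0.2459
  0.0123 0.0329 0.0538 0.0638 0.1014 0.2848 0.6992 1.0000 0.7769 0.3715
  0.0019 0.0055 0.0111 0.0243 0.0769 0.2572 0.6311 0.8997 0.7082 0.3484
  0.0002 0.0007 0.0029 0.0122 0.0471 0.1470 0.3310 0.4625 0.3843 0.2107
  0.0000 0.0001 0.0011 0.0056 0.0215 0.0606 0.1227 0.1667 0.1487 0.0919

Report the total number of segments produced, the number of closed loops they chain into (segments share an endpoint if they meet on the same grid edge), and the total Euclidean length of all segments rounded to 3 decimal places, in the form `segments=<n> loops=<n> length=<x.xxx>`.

cell (3,6): code 0100 → (3.381,7.000)–(4.000,6.182)
cell (3,7): code 1100 → (3.922,8.000)–(3.381,7.000)
cell (3,8): code 1000 → (4.000,8.056)–(3.922,8.000)
cell (4,6): code 0110 → (4.000,6.182)–(5.000,6.458)
cell (4,7): code 1011 → (5.000,7.761)–(4.333,8.000)
cell (4,8): code 0001 → (4.333,8.000)–(4.000,8.056)
cell (5,6): code 0010 → (5.000,6.458)–(5.333,7.000)
cell (5,7): code 0001 → (5.333,7.000)–(5.000,7.761)
total: 8 segments, chained into 1 closed loop(s), length Σ = 5.809853

segments=8 loops=1 length=5.810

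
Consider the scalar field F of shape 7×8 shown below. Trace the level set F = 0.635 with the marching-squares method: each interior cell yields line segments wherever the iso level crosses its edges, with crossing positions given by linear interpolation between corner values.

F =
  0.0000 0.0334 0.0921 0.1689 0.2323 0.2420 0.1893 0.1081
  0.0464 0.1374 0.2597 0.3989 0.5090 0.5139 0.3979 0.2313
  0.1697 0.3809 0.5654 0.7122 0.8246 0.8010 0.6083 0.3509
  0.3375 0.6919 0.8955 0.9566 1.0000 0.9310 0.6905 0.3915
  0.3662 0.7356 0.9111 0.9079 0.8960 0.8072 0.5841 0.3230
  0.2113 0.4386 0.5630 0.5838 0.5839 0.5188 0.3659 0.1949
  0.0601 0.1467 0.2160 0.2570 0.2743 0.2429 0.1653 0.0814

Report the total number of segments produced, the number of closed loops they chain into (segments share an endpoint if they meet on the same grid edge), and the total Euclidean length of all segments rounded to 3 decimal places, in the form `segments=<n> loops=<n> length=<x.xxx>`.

cell (1,2): code 0100 → (1.754,3.000)–(2.000,2.474)
cell (1,3): code 1100 → (1.399,4.000)–(1.754,3.000)
cell (1,4): code 1100 → (1.422,5.000)–(1.399,4.000)
cell (1,5): code 1000 → (2.000,5.861)–(1.422,5.000)
cell (2,0): code 0100 → (2.817,1.000)–(3.000,0.839)
cell (2,1): code 1100 → (2.211,2.000)–(2.817,1.000)
cell (2,2): code 1110 → (2.000,2.474)–(2.211,2.000)
cell (2,5): code 1101 → (2.325,6.000)–(2.000,5.861)
cell (2,6): code 1000 → (3.000,6.186)–(2.325,6.000)
cell (3,0): code 0110 → (3.000,0.839)–(4.000,0.728)
cell (3,5): code 1011 → (4.000,5.772)–(3.522,6.000)
cell (3,6): code 0001 → (3.522,6.000)–(3.000,6.186)
cell (4,0): code 0010 → (4.000,0.728)–(4.339,1.000)
cell (4,1): code 0011 → (4.339,1.000)–(4.793,2.000)
cell (4,2): code 0011 → (4.793,2.000)–(4.842,3.000)
cell (4,3): code 0011 → (4.842,3.000)–(4.836,4.000)
cell (4,4): code 0011 → (4.836,4.000)–(4.597,5.000)
cell (4,5): code 0001 → (4.597,5.000)–(4.000,5.772)
total: 18 segments, chained into 1 closed loop(s), length Σ = 14.292671

segments=18 loops=1 length=14.293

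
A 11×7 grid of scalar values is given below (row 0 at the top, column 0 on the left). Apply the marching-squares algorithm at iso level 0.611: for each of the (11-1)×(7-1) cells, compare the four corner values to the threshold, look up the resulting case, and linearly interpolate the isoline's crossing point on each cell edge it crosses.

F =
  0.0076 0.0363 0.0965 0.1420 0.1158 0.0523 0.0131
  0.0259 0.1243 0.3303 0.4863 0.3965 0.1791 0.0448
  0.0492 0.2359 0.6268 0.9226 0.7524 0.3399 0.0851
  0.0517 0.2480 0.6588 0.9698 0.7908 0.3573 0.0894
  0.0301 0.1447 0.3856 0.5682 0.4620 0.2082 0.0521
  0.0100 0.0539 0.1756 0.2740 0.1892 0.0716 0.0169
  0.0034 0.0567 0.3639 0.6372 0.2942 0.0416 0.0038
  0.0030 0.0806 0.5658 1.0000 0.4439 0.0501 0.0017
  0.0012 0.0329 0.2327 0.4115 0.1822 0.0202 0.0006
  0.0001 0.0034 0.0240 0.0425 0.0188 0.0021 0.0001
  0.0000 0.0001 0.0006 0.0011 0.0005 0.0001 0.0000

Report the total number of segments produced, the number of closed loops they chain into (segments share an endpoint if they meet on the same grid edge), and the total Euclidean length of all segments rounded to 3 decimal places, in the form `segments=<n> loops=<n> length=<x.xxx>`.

cell (1,1): code 0100 → (1.947,2.000)–(2.000,1.960)
cell (1,2): code 1100 → (1.286,3.000)–(1.947,2.000)
cell (1,3): code 1100 → (1.603,4.000)–(1.286,3.000)
cell (1,4): code 1000 → (2.000,4.343)–(1.603,4.000)
cell (2,1): code 0110 → (2.000,1.960)–(3.000,1.884)
cell (2,4): code 1001 → (3.000,4.415)–(2.000,4.343)
cell (3,1): code 0010 → (3.000,1.884)–(3.175,2.000)
cell (3,2): code 0011 → (3.175,2.000)–(3.893,3.000)
cell (3,3): code 0011 → (3.893,3.000)–(3.547,4.000)
cell (3,4): code 0001 → (3.547,4.000)–(3.000,4.415)
cell (5,2): code 0100 → (5.928,3.000)–(6.000,2.904)
cell (5,3): code 1000 → (6.000,3.076)–(5.928,3.000)
cell (6,2): code 0110 → (6.000,2.904)–(7.000,2.104)
cell (6,3): code 1001 → (7.000,3.700)–(6.000,3.076)
cell (7,2): code 0010 → (7.000,2.104)–(7.661,3.000)
cell (7,3): code 0001 → (7.661,3.000)–(7.000,3.700)
total: 16 segments, chained into 2 closed loop(s), length Σ = 12.790628

segments=16 loops=2 length=12.791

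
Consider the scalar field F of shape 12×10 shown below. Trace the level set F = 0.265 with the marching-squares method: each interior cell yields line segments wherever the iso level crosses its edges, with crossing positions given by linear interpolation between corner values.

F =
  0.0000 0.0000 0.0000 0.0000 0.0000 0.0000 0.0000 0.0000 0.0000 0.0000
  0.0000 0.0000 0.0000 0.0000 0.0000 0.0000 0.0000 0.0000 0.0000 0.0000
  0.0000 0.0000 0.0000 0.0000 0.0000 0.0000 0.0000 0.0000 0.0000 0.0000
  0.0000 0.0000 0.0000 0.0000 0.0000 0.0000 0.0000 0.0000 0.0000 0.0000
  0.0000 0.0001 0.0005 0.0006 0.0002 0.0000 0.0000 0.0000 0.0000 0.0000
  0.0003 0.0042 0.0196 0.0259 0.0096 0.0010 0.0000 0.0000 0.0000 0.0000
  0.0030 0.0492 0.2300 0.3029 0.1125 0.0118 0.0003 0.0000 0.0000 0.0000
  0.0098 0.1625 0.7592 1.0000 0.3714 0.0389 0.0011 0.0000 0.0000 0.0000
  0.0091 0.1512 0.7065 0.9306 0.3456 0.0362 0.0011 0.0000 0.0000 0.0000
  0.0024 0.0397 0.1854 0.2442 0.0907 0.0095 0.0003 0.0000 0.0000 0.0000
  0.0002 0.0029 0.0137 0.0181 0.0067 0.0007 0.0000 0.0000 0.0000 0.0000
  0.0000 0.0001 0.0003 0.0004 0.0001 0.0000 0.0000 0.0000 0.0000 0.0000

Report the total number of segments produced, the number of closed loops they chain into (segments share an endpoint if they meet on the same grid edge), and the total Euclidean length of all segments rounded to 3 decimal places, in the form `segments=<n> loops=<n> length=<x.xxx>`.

segments=12 loops=1 length=9.803

cell (5,2): code 0100 → (5.863,3.000)–(6.000,2.480)
cell (5,3): code 1000 → (6.000,3.199)–(5.863,3.000)
cell (6,1): code 0100 → (6.066,2.000)–(7.000,1.172)
cell (6,2): code 1110 → (6.000,2.480)–(6.066,2.000)
cell (6,3): code 1101 → (6.589,4.000)–(6.000,3.199)
cell (6,4): code 1000 → (7.000,4.320)–(6.589,4.000)
cell (7,1): code 0110 → (7.000,1.172)–(8.000,1.205)
cell (7,4): code 1001 → (8.000,4.261)–(7.000,4.320)
cell (8,1): code 0010 → (8.000,1.205)–(8.847,2.000)
cell (8,2): code 0011 → (8.847,2.000)–(8.970,3.000)
cell (8,3): code 0011 → (8.970,3.000)–(8.316,4.000)
cell (8,4): code 0001 → (8.316,4.000)–(8.000,4.261)
total: 12 segments, chained into 1 closed loop(s), length Σ = 9.803026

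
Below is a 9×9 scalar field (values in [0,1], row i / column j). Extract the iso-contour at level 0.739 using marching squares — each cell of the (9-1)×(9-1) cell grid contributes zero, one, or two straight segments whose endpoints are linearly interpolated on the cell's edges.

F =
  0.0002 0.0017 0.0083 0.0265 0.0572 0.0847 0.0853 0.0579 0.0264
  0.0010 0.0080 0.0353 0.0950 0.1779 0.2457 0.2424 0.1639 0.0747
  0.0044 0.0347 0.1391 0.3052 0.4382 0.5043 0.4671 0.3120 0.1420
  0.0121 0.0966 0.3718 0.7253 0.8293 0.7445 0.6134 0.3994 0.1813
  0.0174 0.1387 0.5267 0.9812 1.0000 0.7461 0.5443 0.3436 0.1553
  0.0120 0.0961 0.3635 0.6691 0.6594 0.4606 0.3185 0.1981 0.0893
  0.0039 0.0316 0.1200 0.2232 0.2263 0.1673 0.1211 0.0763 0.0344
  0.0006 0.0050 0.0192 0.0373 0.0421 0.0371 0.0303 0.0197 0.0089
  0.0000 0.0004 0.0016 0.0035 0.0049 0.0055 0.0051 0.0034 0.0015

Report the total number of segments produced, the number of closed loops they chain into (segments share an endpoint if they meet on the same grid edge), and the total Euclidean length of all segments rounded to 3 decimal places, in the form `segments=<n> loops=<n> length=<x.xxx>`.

cell (2,3): code 0100 → (2.769,4.000)–(3.000,3.132)
cell (2,4): code 1100 → (2.977,5.000)–(2.769,4.000)
cell (2,5): code 1000 → (3.000,5.042)–(2.977,5.000)
cell (3,2): code 0100 → (3.054,3.000)–(4.000,2.467)
cell (3,3): code 1110 → (3.000,3.132)–(3.054,3.000)
cell (3,5): code 1001 → (4.000,5.035)–(3.000,5.042)
cell (4,2): code 0010 → (4.000,2.467)–(4.776,3.000)
cell (4,3): code 0011 → (4.776,3.000)–(4.766,4.000)
cell (4,4): code 0011 → (4.766,4.000)–(4.025,5.000)
cell (4,5): code 0001 → (4.025,5.000)–(4.000,5.035)
total: 10 segments, chained into 1 closed loop(s), length Σ = 7.425418

segments=10 loops=1 length=7.425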